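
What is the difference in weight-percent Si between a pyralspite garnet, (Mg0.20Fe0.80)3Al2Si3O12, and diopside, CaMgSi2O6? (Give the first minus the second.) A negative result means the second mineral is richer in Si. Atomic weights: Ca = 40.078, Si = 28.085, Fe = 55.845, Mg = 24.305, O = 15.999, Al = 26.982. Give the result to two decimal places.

M((Mg0.20Fe0.80)3Al2Si3O12) = 478.818 g/mol, so wt% Si = 84.255/478.818 × 100 = 17.60%.
M(CaMgSi2O6) = 216.547 g/mol, so wt% Si = 56.170/216.547 × 100 = 25.94%.
17.60 − 25.94 = -8.34 pp.

-8.34 percentage points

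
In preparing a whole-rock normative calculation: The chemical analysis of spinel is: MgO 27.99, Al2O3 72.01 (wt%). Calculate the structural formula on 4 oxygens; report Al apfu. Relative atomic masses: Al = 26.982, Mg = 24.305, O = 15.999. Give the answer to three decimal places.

MgO: 27.99/40.304 = 0.69447 mol → 0.69447 mol Mg, 0.69447 mol O.
Al2O3: 72.01/101.961 = 0.70625 mol → 1.41250 mol Al, 2.11875 mol O.
Total oxygen = 2.81322 mol. Normalization factor = 4/2.81322 = 1.42186.
Al per 4 O = 1.41250 × 1.42186 = 2.008.

2.008 Al apfu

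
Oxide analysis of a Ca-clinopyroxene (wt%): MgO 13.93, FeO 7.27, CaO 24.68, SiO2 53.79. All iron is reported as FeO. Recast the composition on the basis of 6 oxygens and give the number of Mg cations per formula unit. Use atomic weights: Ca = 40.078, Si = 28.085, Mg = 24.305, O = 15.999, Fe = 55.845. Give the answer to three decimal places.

0.775 Mg apfu

13.93 wt% MgO ÷ 40.304 g/mol = 0.34562 mol, giving 0.34562 Mg and 0.34562 O.
7.27 wt% FeO ÷ 71.844 g/mol = 0.10119 mol, giving 0.10119 Fe and 0.10119 O.
24.68 wt% CaO ÷ 56.077 g/mol = 0.44011 mol, giving 0.44011 Ca and 0.44011 O.
53.79 wt% SiO2 ÷ 60.083 g/mol = 0.89526 mol, giving 0.89526 Si and 1.79052 O.
Oxygen sums to 2.67744; scaling by 6/2.67744 = 2.24095 puts the formula on 6 O.
Mg: 0.34562 × 2.24095 = 0.775 atoms per formula unit.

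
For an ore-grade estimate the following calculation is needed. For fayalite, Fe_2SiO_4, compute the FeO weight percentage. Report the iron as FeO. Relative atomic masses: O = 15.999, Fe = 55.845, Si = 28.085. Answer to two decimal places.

70.51 wt%

Formula mass = 203.771 g/mol.
2 Fe → 2.0000 mol FeO per formula unit; M(FeO) = 71.844, so FeO mass = 143.688 g.
143.688/203.771 × 100 = 70.51 wt%.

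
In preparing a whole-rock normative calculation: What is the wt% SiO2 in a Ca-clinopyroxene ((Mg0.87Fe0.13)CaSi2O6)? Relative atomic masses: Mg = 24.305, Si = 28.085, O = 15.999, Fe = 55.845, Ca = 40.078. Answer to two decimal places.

M((Mg0.87Fe0.13)CaSi2O6) = 220.647 g/mol; M(SiO2) = 60.083 g/mol.
Moles SiO2 per formula unit = 2 Si ÷ 1 = 2.0000.
SiO2 fraction = (2.0000 × 60.083) / 220.647 = 120.166/220.647 = 0.5446.

54.46 wt%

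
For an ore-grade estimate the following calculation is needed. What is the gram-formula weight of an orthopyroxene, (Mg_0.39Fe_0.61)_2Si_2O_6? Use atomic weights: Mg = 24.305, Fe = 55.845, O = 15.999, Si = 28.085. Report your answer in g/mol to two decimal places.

239.25 g/mol

The formula mass is the sum 0.78·24.305 + 1.22·55.845 + 2·28.085 + 6·15.999.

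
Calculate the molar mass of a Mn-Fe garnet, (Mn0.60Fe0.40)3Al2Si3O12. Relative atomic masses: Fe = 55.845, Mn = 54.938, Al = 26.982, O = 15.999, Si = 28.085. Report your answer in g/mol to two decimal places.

The formula mass is the sum 1.80×54.938 + 1.20×55.845 + 2×26.982 + 3×28.085 + 12×15.999.

496.11 g/mol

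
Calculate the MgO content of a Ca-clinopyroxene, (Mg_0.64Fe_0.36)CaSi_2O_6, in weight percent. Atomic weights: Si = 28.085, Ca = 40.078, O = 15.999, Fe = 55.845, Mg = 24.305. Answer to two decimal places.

11.32 wt%

Formula mass = 227.901 g/mol.
0.64 Mg → 0.6400 mol MgO per formula unit; M(MgO) = 40.304, so MgO mass = 25.795 g.
25.795/227.901 × 100 = 11.32 wt%.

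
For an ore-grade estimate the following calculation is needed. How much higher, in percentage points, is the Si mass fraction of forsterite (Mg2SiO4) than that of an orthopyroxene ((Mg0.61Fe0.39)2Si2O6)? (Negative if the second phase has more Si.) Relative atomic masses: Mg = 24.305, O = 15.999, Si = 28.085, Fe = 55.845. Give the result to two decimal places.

M(Mg2SiO4) = 140.691 g/mol, so wt% Si = 28.085/140.691 × 100 = 19.96%.
M((Mg0.61Fe0.39)2Si2O6) = 225.375 g/mol, so wt% Si = 56.170/225.375 × 100 = 24.92%.
19.96 − 24.92 = -4.96 pp.

-4.96 percentage points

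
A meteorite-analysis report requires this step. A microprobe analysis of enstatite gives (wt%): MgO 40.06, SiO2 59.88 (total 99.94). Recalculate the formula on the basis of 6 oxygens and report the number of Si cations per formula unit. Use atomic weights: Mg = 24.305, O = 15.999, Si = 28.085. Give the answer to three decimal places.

MgO (M=40.304): mol = 0.99395; Mg = 0.99395, O = 0.99395.
SiO2 (M=60.083): mol = 0.99662; Si = 0.99662, O = 1.99324.
ΣO = 2.98719; factor = 6/ΣO = 2.00858.
Si apfu = 0.99662 × 2.00858 = 2.002.

2.002 Si apfu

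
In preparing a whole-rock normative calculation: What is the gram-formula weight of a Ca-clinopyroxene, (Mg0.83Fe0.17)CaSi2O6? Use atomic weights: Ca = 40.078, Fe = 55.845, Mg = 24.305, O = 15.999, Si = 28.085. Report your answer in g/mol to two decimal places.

221.91 g/mol

M = 0.83(24.305) + 0.17(55.845) + 1(40.078) + 2(28.085) + 6(15.999)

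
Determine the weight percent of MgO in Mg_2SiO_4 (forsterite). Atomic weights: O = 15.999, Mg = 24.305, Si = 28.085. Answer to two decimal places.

M(Mg_2SiO_4) = 140.691 g/mol; M(MgO) = 40.304 g/mol.
Moles MgO per formula unit = 2 Mg ÷ 1 = 2.0000.
MgO fraction = (2.0000 × 40.304) / 140.691 = 80.608/140.691 = 0.5729.

57.29 wt%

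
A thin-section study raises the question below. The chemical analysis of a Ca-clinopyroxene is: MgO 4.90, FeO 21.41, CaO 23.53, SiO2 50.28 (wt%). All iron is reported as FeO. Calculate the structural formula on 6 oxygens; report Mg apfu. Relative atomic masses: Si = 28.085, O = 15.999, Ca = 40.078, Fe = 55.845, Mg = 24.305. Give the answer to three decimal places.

MgO: 4.90/40.304 = 0.12158 mol → 0.12158 mol Mg, 0.12158 mol O.
FeO: 21.41/71.844 = 0.29801 mol → 0.29801 mol Fe, 0.29801 mol O.
CaO: 23.53/56.077 = 0.41960 mol → 0.41960 mol Ca, 0.41960 mol O.
SiO2: 50.28/60.083 = 0.83684 mol → 0.83684 mol Si, 1.67368 mol O.
Total oxygen = 2.51287 mol. Normalization factor = 6/2.51287 = 2.38771.
Mg per 6 O = 0.12158 × 2.38771 = 0.290.

0.290 Mg apfu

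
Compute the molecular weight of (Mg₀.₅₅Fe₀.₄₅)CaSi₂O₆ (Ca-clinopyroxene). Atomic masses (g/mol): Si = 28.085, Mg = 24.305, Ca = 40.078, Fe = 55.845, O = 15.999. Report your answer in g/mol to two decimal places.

M = 0.55×24.305 + 0.45×55.845 + 1×40.078 + 2×28.085 + 6×15.999

230.74 g/mol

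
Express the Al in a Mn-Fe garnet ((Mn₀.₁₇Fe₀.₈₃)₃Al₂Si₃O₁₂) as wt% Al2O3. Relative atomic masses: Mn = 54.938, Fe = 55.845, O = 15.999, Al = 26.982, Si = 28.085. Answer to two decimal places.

Molar mass of (Mn₀.₁₇Fe₀.₈₃)₃Al₂Si₃O₁₂ = 0.51×54.938 + 2.49×55.845 + 2×26.982 + 3×28.085 + 12×15.999 = 497.279 g/mol.
Each formula unit contains 2 Al, equivalent to 2/2 = 1.0000 mol Al2O3.
M(Al2O3) = 2×26.982 + 3×15.999 = 101.961 g/mol.
Mass of Al2O3 per formula unit = 1.0000 × 101.961 = 101.961 g.
Al2O3 wt% = 101.961 / 497.279 × 100 = 20.50%.

20.50 wt%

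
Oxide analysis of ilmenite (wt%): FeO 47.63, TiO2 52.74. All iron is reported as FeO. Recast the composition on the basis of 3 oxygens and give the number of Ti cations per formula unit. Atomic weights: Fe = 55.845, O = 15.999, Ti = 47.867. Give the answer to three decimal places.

FeO: 47.63/71.844 = 0.66296 mol → 0.66296 mol Fe, 0.66296 mol O.
TiO2: 52.74/79.865 = 0.66036 mol → 0.66036 mol Ti, 1.32072 mol O.
Total oxygen = 1.98368 mol. Normalization factor = 3/1.98368 = 1.51234.
Ti per 3 O = 0.66036 × 1.51234 = 0.999.

0.999 Ti apfu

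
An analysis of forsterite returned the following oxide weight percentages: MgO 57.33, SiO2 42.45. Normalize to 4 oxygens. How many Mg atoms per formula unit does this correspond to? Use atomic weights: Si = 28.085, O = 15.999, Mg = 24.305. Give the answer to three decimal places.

MgO (M=40.304): mol = 1.42244; Mg = 1.42244, O = 1.42244.
SiO2 (M=60.083): mol = 0.70652; Si = 0.70652, O = 1.41304.
ΣO = 2.83548; factor = 4/ΣO = 1.41070.
Mg apfu = 1.42244 × 1.41070 = 2.007.

2.007 Mg apfu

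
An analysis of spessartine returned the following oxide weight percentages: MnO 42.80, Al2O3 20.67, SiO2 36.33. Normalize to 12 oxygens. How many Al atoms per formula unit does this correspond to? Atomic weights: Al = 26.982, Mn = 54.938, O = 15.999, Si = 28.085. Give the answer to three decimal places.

MnO: 42.80/70.937 = 0.60335 mol → 0.60335 mol Mn, 0.60335 mol O.
Al2O3: 20.67/101.961 = 0.20272 mol → 0.40544 mol Al, 0.60816 mol O.
SiO2: 36.33/60.083 = 0.60466 mol → 0.60466 mol Si, 1.20932 mol O.
Total oxygen = 2.42083 mol. Normalization factor = 12/2.42083 = 4.95698.
Al per 12 O = 0.40544 × 4.95698 = 2.010.

2.010 Al apfu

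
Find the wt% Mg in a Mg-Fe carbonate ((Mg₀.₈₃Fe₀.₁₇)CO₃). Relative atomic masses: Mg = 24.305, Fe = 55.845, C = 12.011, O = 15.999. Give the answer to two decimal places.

22.50 mass %

Molar mass of (Mg₀.₈₃Fe₀.₁₇)CO₃: 0.83×24.305 + 0.17×55.845 + 1×12.011 + 3×15.999 = 89.675 g/mol.
Mass of Mg per formula unit: 0.83 × 24.305 = 20.173 g.
Weight fraction Mg = 20.173 / 89.675 = 0.2250.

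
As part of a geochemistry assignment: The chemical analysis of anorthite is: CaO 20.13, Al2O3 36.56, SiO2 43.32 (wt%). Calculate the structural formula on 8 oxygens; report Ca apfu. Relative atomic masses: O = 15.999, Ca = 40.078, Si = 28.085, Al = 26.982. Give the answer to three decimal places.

CaO (M=56.077): mol = 0.35897; Ca = 0.35897, O = 0.35897.
Al2O3 (M=101.961): mol = 0.35857; Al = 0.71714, O = 1.07571.
SiO2 (M=60.083): mol = 0.72100; Si = 0.72100, O = 1.44200.
ΣO = 2.87668; factor = 8/ΣO = 2.78098.
Ca apfu = 0.35897 × 2.78098 = 0.998.

0.998 Ca apfu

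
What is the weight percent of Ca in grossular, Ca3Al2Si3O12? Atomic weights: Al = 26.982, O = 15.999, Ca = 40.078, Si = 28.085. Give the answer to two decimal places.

Molar mass of Ca3Al2Si3O12: 3·40.078 + 2·26.982 + 3·28.085 + 12·15.999 = 450.441 g/mol.
Mass of Ca per formula unit: 3 × 40.078 = 120.234 g.
Weight fraction Ca = 120.234 / 450.441 = 0.2669.

26.69 mass %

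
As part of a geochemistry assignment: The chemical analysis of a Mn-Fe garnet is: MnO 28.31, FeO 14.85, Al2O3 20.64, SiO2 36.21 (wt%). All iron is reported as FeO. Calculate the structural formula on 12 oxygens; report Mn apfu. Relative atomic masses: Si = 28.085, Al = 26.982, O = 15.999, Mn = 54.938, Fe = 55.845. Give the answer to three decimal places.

28.31 wt% MnO ÷ 70.937 g/mol = 0.39909 mol, giving 0.39909 Mn and 0.39909 O.
14.85 wt% FeO ÷ 71.844 g/mol = 0.20670 mol, giving 0.20670 Fe and 0.20670 O.
20.64 wt% Al2O3 ÷ 101.961 g/mol = 0.20243 mol, giving 0.40486 Al and 0.60729 O.
36.21 wt% SiO2 ÷ 60.083 g/mol = 0.60267 mol, giving 0.60267 Si and 1.20534 O.
Oxygen sums to 2.41842; scaling by 12/2.41842 = 4.96192 puts the formula on 12 O.
Mn: 0.39909 × 4.96192 = 1.980 atoms per formula unit.

1.980 Mn apfu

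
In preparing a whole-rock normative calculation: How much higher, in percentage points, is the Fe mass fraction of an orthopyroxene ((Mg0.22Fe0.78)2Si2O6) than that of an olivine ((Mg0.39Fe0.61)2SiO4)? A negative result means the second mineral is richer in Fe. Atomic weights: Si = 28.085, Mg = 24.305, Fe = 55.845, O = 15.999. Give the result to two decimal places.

-3.18 percentage points

First mineral: 87.118 g Fe in 249.976 g formula = 34.85 wt% Fe.
Second mineral: 68.131 g Fe in 179.170 g formula = 38.03 wt% Fe.
34.85% − 38.03% gives a difference of -3.18 percentage points.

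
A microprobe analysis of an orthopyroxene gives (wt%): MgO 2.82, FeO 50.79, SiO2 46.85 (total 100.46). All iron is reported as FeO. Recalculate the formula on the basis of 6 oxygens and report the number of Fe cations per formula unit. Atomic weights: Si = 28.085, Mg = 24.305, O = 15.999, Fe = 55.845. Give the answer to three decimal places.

2.82 wt% MgO ÷ 40.304 g/mol = 0.06997 mol, giving 0.06997 Mg and 0.06997 O.
50.79 wt% FeO ÷ 71.844 g/mol = 0.70695 mol, giving 0.70695 Fe and 0.70695 O.
46.85 wt% SiO2 ÷ 60.083 g/mol = 0.77975 mol, giving 0.77975 Si and 1.55950 O.
Oxygen sums to 2.33642; scaling by 6/2.33642 = 2.56803 puts the formula on 6 O.
Fe: 0.70695 × 2.56803 = 1.815 atoms per formula unit.

1.815 Fe apfu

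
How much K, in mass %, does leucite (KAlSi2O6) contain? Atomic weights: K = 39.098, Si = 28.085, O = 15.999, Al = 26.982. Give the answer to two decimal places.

Molar mass of KAlSi2O6: 1×39.098 + 1×26.982 + 2×28.085 + 6×15.999 = 218.244 g/mol.
Mass of K per formula unit: 1 × 39.098 = 39.098 g.
Weight fraction K = 39.098 / 218.244 = 0.1791.

17.91 mass %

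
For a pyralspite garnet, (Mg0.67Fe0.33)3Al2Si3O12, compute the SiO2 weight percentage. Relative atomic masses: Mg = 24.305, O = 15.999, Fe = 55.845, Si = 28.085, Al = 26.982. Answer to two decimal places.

41.50 wt%

M((Mg0.67Fe0.33)3Al2Si3O12) = 434.347 g/mol; M(SiO2) = 60.083 g/mol.
Moles SiO2 per formula unit = 3 Si ÷ 1 = 3.0000.
SiO2 fraction = (3.0000 × 60.083) / 434.347 = 180.249/434.347 = 0.4150.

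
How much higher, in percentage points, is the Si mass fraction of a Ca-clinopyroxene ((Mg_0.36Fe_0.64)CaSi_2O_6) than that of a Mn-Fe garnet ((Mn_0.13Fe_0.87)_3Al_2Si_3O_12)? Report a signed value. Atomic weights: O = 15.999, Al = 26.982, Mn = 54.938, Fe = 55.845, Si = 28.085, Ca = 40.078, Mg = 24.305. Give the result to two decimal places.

6.79 percentage points

M((Mg_0.36Fe_0.64)CaSi_2O_6) = 236.733 g/mol, so wt% Si = 56.170/236.733 × 100 = 23.73%.
M((Mn_0.13Fe_0.87)_3Al_2Si_3O_12) = 497.388 g/mol, so wt% Si = 84.255/497.388 × 100 = 16.94%.
23.73 − 16.94 = 6.79 pp.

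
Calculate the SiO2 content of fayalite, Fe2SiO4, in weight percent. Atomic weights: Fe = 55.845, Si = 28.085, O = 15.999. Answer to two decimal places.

Molar mass of Fe2SiO4 = 2*55.845 + 1*28.085 + 4*15.999 = 203.771 g/mol.
Each formula unit contains 1 Si, equivalent to 1/1 = 1.0000 mol SiO2.
M(SiO2) = 1×28.085 + 2×15.999 = 60.083 g/mol.
Mass of SiO2 per formula unit = 1.0000 × 60.083 = 60.083 g.
SiO2 wt% = 60.083 / 203.771 × 100 = 29.49%.

29.49 wt%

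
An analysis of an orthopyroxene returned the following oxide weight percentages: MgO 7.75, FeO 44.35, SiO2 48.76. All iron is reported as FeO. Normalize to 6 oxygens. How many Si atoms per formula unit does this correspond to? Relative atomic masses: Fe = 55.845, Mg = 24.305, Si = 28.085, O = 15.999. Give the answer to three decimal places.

MgO (M=40.304): mol = 0.19229; Mg = 0.19229, O = 0.19229.
FeO (M=71.844): mol = 0.61731; Fe = 0.61731, O = 0.61731.
SiO2 (M=60.083): mol = 0.81154; Si = 0.81154, O = 1.62308.
ΣO = 2.43268; factor = 6/ΣO = 2.46642.
Si apfu = 0.81154 × 2.46642 = 2.002.

2.002 Si apfu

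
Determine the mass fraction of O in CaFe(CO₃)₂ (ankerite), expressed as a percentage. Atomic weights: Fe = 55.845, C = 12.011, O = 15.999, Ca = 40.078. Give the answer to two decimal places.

44.45 weight percent

Formula mass = 1*40.078 + 1*55.845 + 2*12.011 + 6*15.999 = 215.939 g/mol, of which 95.994 g is O.
So O makes up 95.994/215.939 = 0.4445 of the mass, i.e. 44.45%.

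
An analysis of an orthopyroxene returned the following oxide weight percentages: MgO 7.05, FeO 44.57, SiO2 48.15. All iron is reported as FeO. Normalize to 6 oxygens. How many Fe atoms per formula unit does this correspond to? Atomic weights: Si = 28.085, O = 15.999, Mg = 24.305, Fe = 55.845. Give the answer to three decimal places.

1.552 Fe apfu

MgO: 7.05/40.304 = 0.17492 mol → 0.17492 mol Mg, 0.17492 mol O.
FeO: 44.57/71.844 = 0.62037 mol → 0.62037 mol Fe, 0.62037 mol O.
SiO2: 48.15/60.083 = 0.80139 mol → 0.80139 mol Si, 1.60278 mol O.
Total oxygen = 2.39807 mol. Normalization factor = 6/2.39807 = 2.50201.
Fe per 6 O = 0.62037 × 2.50201 = 1.552.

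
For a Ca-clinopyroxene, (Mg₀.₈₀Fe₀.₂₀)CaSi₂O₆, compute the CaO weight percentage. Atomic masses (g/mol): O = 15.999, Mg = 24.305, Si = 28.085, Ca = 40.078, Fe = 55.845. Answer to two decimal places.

Molar mass of (Mg₀.₈₀Fe₀.₂₀)CaSi₂O₆ = 0.80·24.305 + 0.20·55.845 + 1·40.078 + 2·28.085 + 6·15.999 = 222.855 g/mol.
Each formula unit contains 1 Ca, equivalent to 1/1 = 1.0000 mol CaO.
M(CaO) = 1×40.078 + 1×15.999 = 56.077 g/mol.
Mass of CaO per formula unit = 1.0000 × 56.077 = 56.077 g.
CaO wt% = 56.077 / 222.855 × 100 = 25.16%.

25.16 wt%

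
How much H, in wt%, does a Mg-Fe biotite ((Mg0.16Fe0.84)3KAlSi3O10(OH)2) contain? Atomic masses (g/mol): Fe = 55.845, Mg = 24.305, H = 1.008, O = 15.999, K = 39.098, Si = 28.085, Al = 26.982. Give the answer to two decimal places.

M((Mg0.16Fe0.84)3KAlSi3O10(OH)2) = 496.735 g/mol.
H contributes 2 × 1.008 = 2.016 g per mole.
2.016/496.735 = 0.0041 → 0.41%.

0.41 wt%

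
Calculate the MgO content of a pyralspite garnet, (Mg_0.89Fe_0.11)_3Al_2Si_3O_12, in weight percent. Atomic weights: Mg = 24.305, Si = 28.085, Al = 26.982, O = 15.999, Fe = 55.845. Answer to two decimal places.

Molar mass of (Mg_0.89Fe_0.11)_3Al_2Si_3O_12 = 2.67×24.305 + 0.33×55.845 + 2×26.982 + 3×28.085 + 12×15.999 = 413.530 g/mol.
Each formula unit contains 2.67 Mg, equivalent to 2.67/1 = 2.6700 mol MgO.
M(MgO) = 1×24.305 + 1×15.999 = 40.304 g/mol.
Mass of MgO per formula unit = 2.6700 × 40.304 = 107.612 g.
MgO wt% = 107.612 / 413.530 × 100 = 26.02%.

26.02 wt%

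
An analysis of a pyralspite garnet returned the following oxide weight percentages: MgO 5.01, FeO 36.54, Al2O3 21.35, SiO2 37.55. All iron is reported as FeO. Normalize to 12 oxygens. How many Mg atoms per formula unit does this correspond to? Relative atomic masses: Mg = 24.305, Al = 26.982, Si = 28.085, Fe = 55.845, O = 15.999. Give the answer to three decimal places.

0.594 Mg apfu

MgO: 5.01/40.304 = 0.12431 mol → 0.12431 mol Mg, 0.12431 mol O.
FeO: 36.54/71.844 = 0.50860 mol → 0.50860 mol Fe, 0.50860 mol O.
Al2O3: 21.35/101.961 = 0.20939 mol → 0.41878 mol Al, 0.62817 mol O.
SiO2: 37.55/60.083 = 0.62497 mol → 0.62497 mol Si, 1.24994 mol O.
Total oxygen = 2.51102 mol. Normalization factor = 12/2.51102 = 4.77893.
Mg per 12 O = 0.12431 × 4.77893 = 0.594.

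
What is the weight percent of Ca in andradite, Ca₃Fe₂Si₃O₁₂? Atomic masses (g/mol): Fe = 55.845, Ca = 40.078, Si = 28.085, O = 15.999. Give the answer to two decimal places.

23.66 wt%

Formula mass = 3×40.078 + 2×55.845 + 3×28.085 + 12×15.999 = 508.167 g/mol, of which 120.234 g is Ca.
So Ca makes up 120.234/508.167 = 0.2366 of the mass, i.e. 23.66%.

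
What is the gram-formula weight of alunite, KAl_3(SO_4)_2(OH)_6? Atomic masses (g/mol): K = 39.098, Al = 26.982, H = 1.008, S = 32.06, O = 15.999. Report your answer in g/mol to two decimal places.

The formula mass is the sum 1×39.098 + 3×26.982 + 2×32.06 + 14×15.999 + 6×1.008.

414.20 g/mol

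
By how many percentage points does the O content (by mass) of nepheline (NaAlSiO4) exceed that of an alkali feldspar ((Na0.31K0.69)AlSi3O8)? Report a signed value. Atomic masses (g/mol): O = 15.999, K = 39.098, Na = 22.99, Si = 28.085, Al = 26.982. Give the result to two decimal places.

O in NaAlSiO4: molar mass 142.053 g/mol; 4×15.999 = 63.996 g → 45.05 wt%.
O in (Na0.31K0.69)AlSi3O8: molar mass 273.334 g/mol; 8×15.999 = 127.992 g → 46.83 wt%.
Difference = 45.05 − 46.83 = -1.78 percentage points.

-1.78 percentage points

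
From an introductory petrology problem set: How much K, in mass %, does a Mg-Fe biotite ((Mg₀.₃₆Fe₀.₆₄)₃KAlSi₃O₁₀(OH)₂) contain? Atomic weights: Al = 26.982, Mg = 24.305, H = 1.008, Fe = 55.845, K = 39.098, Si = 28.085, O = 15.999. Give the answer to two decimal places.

8.18 mass %

M((Mg₀.₃₆Fe₀.₆₄)₃KAlSi₃O₁₀(OH)₂) = 477.811 g/mol.
K contributes 1 × 39.098 = 39.098 g per mole.
39.098/477.811 = 0.0818 → 8.18%.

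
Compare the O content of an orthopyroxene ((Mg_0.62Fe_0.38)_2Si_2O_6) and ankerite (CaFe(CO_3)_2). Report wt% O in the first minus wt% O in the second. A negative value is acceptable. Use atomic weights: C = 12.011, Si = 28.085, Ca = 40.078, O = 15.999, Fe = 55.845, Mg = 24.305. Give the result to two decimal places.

-1.74 percentage points

M((Mg_0.62Fe_0.38)_2Si_2O_6) = 224.744 g/mol, so wt% O = 95.994/224.744 × 100 = 42.71%.
M(CaFe(CO_3)_2) = 215.939 g/mol, so wt% O = 95.994/215.939 × 100 = 44.45%.
42.71 − 44.45 = -1.74 pp.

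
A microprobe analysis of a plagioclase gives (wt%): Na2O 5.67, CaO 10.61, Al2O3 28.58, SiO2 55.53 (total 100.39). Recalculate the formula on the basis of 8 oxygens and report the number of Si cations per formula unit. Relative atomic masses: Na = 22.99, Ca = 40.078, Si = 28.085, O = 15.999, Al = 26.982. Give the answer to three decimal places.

Na2O (M=61.979): mol = 0.09148; Na = 0.18296, O = 0.09148.
CaO (M=56.077): mol = 0.18920; Ca = 0.18920, O = 0.18920.
Al2O3 (M=101.961): mol = 0.28030; Al = 0.56060, O = 0.84090.
SiO2 (M=60.083): mol = 0.92422; Si = 0.92422, O = 1.84844.
ΣO = 2.97002; factor = 8/ΣO = 2.69358.
Si apfu = 0.92422 × 2.69358 = 2.489.

2.489 Si apfu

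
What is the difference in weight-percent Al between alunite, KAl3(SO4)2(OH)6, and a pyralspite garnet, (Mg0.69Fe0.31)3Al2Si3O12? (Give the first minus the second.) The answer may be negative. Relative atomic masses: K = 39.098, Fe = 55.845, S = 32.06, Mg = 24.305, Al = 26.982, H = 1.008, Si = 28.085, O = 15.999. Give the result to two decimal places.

7.06 percentage points

First mineral: 80.946 g Al in 414.198 g formula = 19.54 wt% Al.
Second mineral: 53.964 g Al in 432.454 g formula = 12.48 wt% Al.
19.54% − 12.48% gives a difference of 7.06 percentage points.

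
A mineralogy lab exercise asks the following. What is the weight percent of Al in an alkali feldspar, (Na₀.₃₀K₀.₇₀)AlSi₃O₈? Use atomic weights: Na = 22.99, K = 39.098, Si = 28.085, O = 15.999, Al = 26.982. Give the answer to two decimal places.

M((Na₀.₃₀K₀.₇₀)AlSi₃O₈) = 273.495 g/mol.
Al contributes 1 × 26.982 = 26.982 g per mole.
26.982/273.495 = 0.0987 → 9.87%.

9.87 mass %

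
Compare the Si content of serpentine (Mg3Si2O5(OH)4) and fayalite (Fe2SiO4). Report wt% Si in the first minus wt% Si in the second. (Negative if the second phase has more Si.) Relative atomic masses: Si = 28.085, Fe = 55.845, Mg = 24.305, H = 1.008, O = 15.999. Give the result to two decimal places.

6.49 percentage points

First mineral: 56.170 g Si in 277.108 g formula = 20.27 wt% Si.
Second mineral: 28.085 g Si in 203.771 g formula = 13.78 wt% Si.
20.27% − 13.78% gives a difference of 6.49 percentage points.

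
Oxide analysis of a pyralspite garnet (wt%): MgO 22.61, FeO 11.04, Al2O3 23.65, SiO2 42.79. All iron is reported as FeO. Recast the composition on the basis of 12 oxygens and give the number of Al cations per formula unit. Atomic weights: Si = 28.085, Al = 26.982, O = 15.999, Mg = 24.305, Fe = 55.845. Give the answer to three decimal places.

1.964 Al apfu

MgO: 22.61/40.304 = 0.56099 mol → 0.56099 mol Mg, 0.56099 mol O.
FeO: 11.04/71.844 = 0.15367 mol → 0.15367 mol Fe, 0.15367 mol O.
Al2O3: 23.65/101.961 = 0.23195 mol → 0.46390 mol Al, 0.69585 mol O.
SiO2: 42.79/60.083 = 0.71218 mol → 0.71218 mol Si, 1.42436 mol O.
Total oxygen = 2.83487 mol. Normalization factor = 12/2.83487 = 4.23300.
Al per 12 O = 0.46390 × 4.23300 = 1.964.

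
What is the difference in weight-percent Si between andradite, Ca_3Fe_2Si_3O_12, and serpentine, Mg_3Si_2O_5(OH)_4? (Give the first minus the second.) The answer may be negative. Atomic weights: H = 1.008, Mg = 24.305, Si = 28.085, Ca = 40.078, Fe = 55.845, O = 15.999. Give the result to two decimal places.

-3.69 percentage points

M(Ca_3Fe_2Si_3O_12) = 508.167 g/mol, so wt% Si = 84.255/508.167 × 100 = 16.58%.
M(Mg_3Si_2O_5(OH)_4) = 277.108 g/mol, so wt% Si = 56.170/277.108 × 100 = 20.27%.
16.58 − 20.27 = -3.69 pp.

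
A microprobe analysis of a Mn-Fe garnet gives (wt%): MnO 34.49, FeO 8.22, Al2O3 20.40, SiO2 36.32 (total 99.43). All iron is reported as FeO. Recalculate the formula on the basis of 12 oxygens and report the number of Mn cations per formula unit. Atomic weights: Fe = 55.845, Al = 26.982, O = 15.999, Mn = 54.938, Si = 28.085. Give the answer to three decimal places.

34.49 wt% MnO ÷ 70.937 g/mol = 0.48621 mol, giving 0.48621 Mn and 0.48621 O.
8.22 wt% FeO ÷ 71.844 g/mol = 0.11441 mol, giving 0.11441 Fe and 0.11441 O.
20.40 wt% Al2O3 ÷ 101.961 g/mol = 0.20008 mol, giving 0.40016 Al and 0.60024 O.
36.32 wt% SiO2 ÷ 60.083 g/mol = 0.60450 mol, giving 0.60450 Si and 1.20900 O.
Oxygen sums to 2.40986; scaling by 12/2.40986 = 4.97954 puts the formula on 12 O.
Mn: 0.48621 × 4.97954 = 2.421 atoms per formula unit.

2.421 Mn apfu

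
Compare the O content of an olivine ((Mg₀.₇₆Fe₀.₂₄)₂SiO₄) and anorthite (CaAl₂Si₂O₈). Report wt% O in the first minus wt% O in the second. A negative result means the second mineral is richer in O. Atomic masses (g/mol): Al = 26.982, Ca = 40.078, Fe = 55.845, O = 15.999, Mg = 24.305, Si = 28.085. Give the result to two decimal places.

-4.94 percentage points

O in (Mg₀.₇₆Fe₀.₂₄)₂SiO₄: molar mass 155.830 g/mol; 4×15.999 = 63.996 g → 41.07 wt%.
O in CaAl₂Si₂O₈: molar mass 278.204 g/mol; 8×15.999 = 127.992 g → 46.01 wt%.
Difference = 41.07 − 46.01 = -4.94 percentage points.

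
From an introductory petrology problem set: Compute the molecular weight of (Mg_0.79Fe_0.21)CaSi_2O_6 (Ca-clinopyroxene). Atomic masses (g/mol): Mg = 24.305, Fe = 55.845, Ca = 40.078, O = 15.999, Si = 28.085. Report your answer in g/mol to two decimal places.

223.17 g/mol

The formula mass is the sum 0.79*24.305 + 0.21*55.845 + 1*40.078 + 2*28.085 + 6*15.999.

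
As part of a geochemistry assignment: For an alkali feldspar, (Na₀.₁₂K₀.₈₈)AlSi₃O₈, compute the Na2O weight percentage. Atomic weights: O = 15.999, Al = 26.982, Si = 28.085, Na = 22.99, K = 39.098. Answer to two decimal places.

Molar mass of (Na₀.₁₂K₀.₈₈)AlSi₃O₈ = 0.12*22.99 + 0.88*39.098 + 1*26.982 + 3*28.085 + 8*15.999 = 276.394 g/mol.
Each formula unit contains 0.12 Na, equivalent to 0.12/2 = 0.0600 mol Na2O.
M(Na2O) = 2×22.99 + 1×15.999 = 61.979 g/mol.
Mass of Na2O per formula unit = 0.0600 × 61.979 = 3.719 g.
Na2O wt% = 3.719 / 276.394 × 100 = 1.35%.

1.35 wt%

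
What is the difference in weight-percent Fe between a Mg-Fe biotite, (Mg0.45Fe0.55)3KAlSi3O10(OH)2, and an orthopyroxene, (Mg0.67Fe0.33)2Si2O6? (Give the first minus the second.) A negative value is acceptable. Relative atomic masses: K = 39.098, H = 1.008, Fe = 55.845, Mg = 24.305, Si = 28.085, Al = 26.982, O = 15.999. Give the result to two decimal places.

3.00 percentage points

M((Mg0.45Fe0.55)3KAlSi3O10(OH)2) = 469.295 g/mol, so wt% Fe = 92.144/469.295 × 100 = 19.63%.
M((Mg0.67Fe0.33)2Si2O6) = 221.590 g/mol, so wt% Fe = 36.858/221.590 × 100 = 16.63%.
19.63 − 16.63 = 3.00 pp.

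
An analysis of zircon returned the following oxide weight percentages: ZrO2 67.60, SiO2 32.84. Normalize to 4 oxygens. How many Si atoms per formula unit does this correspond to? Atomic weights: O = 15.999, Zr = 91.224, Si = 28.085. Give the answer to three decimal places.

ZrO2: 67.60/123.222 = 0.54860 mol → 0.54860 mol Zr, 1.09720 mol O.
SiO2: 32.84/60.083 = 0.54658 mol → 0.54658 mol Si, 1.09316 mol O.
Total oxygen = 2.19036 mol. Normalization factor = 4/2.19036 = 1.82618.
Si per 4 O = 0.54658 × 1.82618 = 0.998.

0.998 Si apfu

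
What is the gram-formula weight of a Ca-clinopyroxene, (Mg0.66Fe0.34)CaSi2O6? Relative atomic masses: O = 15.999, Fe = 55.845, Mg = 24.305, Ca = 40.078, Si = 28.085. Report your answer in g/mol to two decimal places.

227.27 g/mol

Mg: 0.66 × 24.305 = 16.0413
Fe: 0.34 × 55.845 = 18.9873
Ca: 1 × 40.078 = 40.0780
Si: 2 × 28.085 = 56.1700
O: 6 × 15.999 = 95.9940
Summing the contributions gives the formula mass.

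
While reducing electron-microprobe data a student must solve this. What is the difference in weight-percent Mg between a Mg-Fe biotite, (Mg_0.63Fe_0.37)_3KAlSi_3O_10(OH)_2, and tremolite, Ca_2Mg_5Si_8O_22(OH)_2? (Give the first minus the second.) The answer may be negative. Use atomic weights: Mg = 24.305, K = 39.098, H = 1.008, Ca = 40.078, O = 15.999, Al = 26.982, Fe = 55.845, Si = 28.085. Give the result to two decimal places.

First mineral: 45.936 g Mg in 452.263 g formula = 10.16 wt% Mg.
Second mineral: 121.525 g Mg in 812.353 g formula = 14.96 wt% Mg.
10.16% − 14.96% gives a difference of -4.80 percentage points.

-4.80 percentage points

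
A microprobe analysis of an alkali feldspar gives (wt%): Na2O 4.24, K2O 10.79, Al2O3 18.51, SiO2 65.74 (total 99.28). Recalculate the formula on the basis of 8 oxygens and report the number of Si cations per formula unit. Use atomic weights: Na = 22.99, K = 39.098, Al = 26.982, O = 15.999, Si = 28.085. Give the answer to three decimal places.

3.002 Si apfu

4.24 wt% Na2O ÷ 61.979 g/mol = 0.06841 mol, giving 0.13682 Na and 0.06841 O.
10.79 wt% K2O ÷ 94.195 g/mol = 0.11455 mol, giving 0.22910 K and 0.11455 O.
18.51 wt% Al2O3 ÷ 101.961 g/mol = 0.18154 mol, giving 0.36308 Al and 0.54462 O.
65.74 wt% SiO2 ÷ 60.083 g/mol = 1.09415 mol, giving 1.09415 Si and 2.18830 O.
Oxygen sums to 2.91588; scaling by 8/2.91588 = 2.74360 puts the formula on 8 O.
Si: 1.09415 × 2.74360 = 3.002 atoms per formula unit.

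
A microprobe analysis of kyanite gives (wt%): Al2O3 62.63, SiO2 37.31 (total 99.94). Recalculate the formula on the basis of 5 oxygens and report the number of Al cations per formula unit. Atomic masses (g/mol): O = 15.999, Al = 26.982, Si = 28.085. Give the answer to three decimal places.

Al2O3: 62.63/101.961 = 0.61425 mol → 1.22850 mol Al, 1.84275 mol O.
SiO2: 37.31/60.083 = 0.62097 mol → 0.62097 mol Si, 1.24194 mol O.
Total oxygen = 3.08469 mol. Normalization factor = 5/3.08469 = 1.62091.
Al per 5 O = 1.22850 × 1.62091 = 1.991.

1.991 Al apfu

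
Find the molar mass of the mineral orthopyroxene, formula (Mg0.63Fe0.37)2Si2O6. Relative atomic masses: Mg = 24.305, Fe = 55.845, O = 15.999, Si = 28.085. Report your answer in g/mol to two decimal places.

Mg: 1.26 × 24.305 = 30.6243
Fe: 0.74 × 55.845 = 41.3253
Si: 2 × 28.085 = 56.1700
O: 6 × 15.999 = 95.9940
Summing the contributions gives the formula mass.

224.11 g/mol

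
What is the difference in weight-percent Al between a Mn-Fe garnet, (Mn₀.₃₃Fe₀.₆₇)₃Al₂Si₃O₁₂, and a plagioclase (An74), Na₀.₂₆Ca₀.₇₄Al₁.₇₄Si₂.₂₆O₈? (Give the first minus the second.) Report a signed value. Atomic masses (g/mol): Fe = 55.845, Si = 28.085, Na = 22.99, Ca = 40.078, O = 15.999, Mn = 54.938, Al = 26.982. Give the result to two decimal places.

-6.27 percentage points

Al in (Mn₀.₃₃Fe₀.₆₇)₃Al₂Si₃O₁₂: molar mass 496.844 g/mol; 2×26.982 = 53.964 g → 10.86 wt%.
Al in Na₀.₂₆Ca₀.₇₄Al₁.₇₄Si₂.₂₆O₈: molar mass 274.048 g/mol; 1.74×26.982 = 46.949 g → 17.13 wt%.
Difference = 10.86 − 17.13 = -6.27 percentage points.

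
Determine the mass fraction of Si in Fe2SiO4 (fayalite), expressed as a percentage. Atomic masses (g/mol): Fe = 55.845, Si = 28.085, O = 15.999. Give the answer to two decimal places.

M(Fe2SiO4) = 203.771 g/mol.
Si contributes 1 × 28.085 = 28.085 g per mole.
28.085/203.771 = 0.1378 → 13.78%.

13.78 weight percent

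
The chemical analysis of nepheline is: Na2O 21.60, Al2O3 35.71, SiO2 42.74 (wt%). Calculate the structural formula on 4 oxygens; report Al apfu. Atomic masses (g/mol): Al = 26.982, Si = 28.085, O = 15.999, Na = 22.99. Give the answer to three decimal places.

Na2O: 21.60/61.979 = 0.34851 mol → 0.69702 mol Na, 0.34851 mol O.
Al2O3: 35.71/101.961 = 0.35023 mol → 0.70046 mol Al, 1.05069 mol O.
SiO2: 42.74/60.083 = 0.71135 mol → 0.71135 mol Si, 1.42270 mol O.
Total oxygen = 2.82190 mol. Normalization factor = 4/2.82190 = 1.41748.
Al per 4 O = 0.70046 × 1.41748 = 0.993.

0.993 Al apfu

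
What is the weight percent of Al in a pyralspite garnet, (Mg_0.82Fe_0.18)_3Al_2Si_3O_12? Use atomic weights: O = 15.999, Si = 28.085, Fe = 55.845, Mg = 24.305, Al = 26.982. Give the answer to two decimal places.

M((Mg_0.82Fe_0.18)_3Al_2Si_3O_12) = 420.154 g/mol.
Al contributes 2 × 26.982 = 53.964 g per mole.
53.964/420.154 = 0.1284 → 12.84%.

12.84 mass %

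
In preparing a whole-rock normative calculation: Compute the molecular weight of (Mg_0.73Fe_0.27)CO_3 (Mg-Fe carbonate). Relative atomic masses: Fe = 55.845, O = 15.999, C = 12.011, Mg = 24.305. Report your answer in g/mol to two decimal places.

92.83 g/mol

The formula mass is the sum 0.73*24.305 + 0.27*55.845 + 1*12.011 + 3*15.999.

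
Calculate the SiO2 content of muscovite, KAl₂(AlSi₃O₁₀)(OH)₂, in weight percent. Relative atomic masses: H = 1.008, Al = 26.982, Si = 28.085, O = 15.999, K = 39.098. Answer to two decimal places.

45.25 wt%

M(KAl₂(AlSi₃O₁₀)(OH)₂) = 398.303 g/mol; M(SiO2) = 60.083 g/mol.
Moles SiO2 per formula unit = 3 Si ÷ 1 = 3.0000.
SiO2 fraction = (3.0000 × 60.083) / 398.303 = 180.249/398.303 = 0.4525.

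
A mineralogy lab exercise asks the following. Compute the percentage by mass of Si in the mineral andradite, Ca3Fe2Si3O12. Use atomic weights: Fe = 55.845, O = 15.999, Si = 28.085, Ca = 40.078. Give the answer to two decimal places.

M(Ca3Fe2Si3O12) = 508.167 g/mol.
Si contributes 3 × 28.085 = 84.255 g per mole.
84.255/508.167 = 0.1658 → 16.58%.

16.58 mass %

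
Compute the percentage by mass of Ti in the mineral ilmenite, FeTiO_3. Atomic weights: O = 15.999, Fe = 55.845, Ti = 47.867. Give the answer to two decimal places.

M(FeTiO_3) = 151.709 g/mol.
Ti contributes 1 × 47.867 = 47.867 g per mole.
47.867/151.709 = 0.3155 → 31.55%.

31.55 wt%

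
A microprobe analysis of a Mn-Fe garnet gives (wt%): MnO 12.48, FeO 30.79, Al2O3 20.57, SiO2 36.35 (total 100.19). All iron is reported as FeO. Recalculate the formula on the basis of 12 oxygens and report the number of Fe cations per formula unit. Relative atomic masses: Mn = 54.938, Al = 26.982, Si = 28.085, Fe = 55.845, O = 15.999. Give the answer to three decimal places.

12.48 wt% MnO ÷ 70.937 g/mol = 0.17593 mol, giving 0.17593 Mn and 0.17593 O.
30.79 wt% FeO ÷ 71.844 g/mol = 0.42857 mol, giving 0.42857 Fe and 0.42857 O.
20.57 wt% Al2O3 ÷ 101.961 g/mol = 0.20174 mol, giving 0.40348 Al and 0.60522 O.
36.35 wt% SiO2 ÷ 60.083 g/mol = 0.60500 mol, giving 0.60500 Si and 1.21000 O.
Oxygen sums to 2.41972; scaling by 12/2.41972 = 4.95925 puts the formula on 12 O.
Fe: 0.42857 × 4.95925 = 2.125 atoms per formula unit.

2.125 Fe apfu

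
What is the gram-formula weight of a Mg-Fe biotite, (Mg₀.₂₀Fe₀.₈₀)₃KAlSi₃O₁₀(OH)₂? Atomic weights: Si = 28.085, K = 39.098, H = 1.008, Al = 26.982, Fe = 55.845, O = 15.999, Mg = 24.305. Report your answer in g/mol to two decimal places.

Mg: 0.60 × 24.305 = 14.5830
Fe: 2.40 × 55.845 = 134.0280
K: 1 × 39.098 = 39.0980
Al: 1 × 26.982 = 26.9820
Si: 3 × 28.085 = 84.2550
O: 12 × 15.999 = 191.9880
H: 2 × 1.008 = 2.0160
Summing the contributions gives the formula mass.

492.95 g/mol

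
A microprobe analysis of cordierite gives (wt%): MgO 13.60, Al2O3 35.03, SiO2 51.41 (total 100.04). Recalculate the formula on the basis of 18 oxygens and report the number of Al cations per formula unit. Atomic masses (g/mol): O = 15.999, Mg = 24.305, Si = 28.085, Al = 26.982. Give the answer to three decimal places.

13.60 wt% MgO ÷ 40.304 g/mol = 0.33744 mol, giving 0.33744 Mg and 0.33744 O.
35.03 wt% Al2O3 ÷ 101.961 g/mol = 0.34356 mol, giving 0.68712 Al and 1.03068 O.
51.41 wt% SiO2 ÷ 60.083 g/mol = 0.85565 mol, giving 0.85565 Si and 1.71130 O.
Oxygen sums to 3.07942; scaling by 18/3.07942 = 5.84526 puts the formula on 18 O.
Al: 0.68712 × 5.84526 = 4.016 atoms per formula unit.

4.016 Al apfu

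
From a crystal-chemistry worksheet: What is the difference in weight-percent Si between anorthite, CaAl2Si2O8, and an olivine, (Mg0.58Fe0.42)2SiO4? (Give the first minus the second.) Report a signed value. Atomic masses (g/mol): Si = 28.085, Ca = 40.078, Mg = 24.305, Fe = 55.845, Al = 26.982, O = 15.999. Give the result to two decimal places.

First mineral: 56.170 g Si in 278.204 g formula = 20.19 wt% Si.
Second mineral: 28.085 g Si in 167.185 g formula = 16.80 wt% Si.
20.19% − 16.80% gives a difference of 3.39 percentage points.

3.39 percentage points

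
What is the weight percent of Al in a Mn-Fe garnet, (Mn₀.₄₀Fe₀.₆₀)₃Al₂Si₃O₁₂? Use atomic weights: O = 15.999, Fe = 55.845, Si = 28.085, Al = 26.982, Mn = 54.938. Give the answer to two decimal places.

10.87 wt%

M((Mn₀.₄₀Fe₀.₆₀)₃Al₂Si₃O₁₂) = 496.654 g/mol.
Al contributes 2 × 26.982 = 53.964 g per mole.
53.964/496.654 = 0.1087 → 10.87%.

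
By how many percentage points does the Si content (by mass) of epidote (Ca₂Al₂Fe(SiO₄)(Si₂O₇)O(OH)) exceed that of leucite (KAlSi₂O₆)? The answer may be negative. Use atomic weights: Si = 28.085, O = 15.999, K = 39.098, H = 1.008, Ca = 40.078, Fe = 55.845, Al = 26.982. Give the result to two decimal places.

Si in Ca₂Al₂Fe(SiO₄)(Si₂O₇)O(OH): molar mass 483.215 g/mol; 3×28.085 = 84.255 g → 17.44 wt%.
Si in KAlSi₂O₆: molar mass 218.244 g/mol; 2×28.085 = 56.170 g → 25.74 wt%.
Difference = 17.44 − 25.74 = -8.30 percentage points.

-8.30 percentage points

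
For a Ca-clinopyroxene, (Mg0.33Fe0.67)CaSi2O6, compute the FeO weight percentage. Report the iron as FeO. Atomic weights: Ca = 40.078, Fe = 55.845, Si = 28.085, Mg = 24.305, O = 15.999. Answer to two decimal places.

20.25 wt%

Formula mass = 237.679 g/mol.
0.67 Fe → 0.6700 mol FeO per formula unit; M(FeO) = 71.844, so FeO mass = 48.135 g.
48.135/237.679 × 100 = 20.25 wt%.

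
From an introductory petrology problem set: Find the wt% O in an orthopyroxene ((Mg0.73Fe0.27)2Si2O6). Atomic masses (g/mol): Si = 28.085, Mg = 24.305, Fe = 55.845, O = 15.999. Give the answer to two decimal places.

Molar mass of (Mg0.73Fe0.27)2Si2O6: 1.46*24.305 + 0.54*55.845 + 2*28.085 + 6*15.999 = 217.806 g/mol.
Mass of O per formula unit: 6 × 15.999 = 95.994 g.
Weight fraction O = 95.994 / 217.806 = 0.4407.

44.07 mass %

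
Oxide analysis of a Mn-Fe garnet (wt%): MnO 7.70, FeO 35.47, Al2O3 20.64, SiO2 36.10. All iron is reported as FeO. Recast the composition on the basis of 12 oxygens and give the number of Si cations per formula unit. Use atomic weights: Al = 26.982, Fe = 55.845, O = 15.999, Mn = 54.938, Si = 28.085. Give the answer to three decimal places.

7.70 wt% MnO ÷ 70.937 g/mol = 0.10855 mol, giving 0.10855 Mn and 0.10855 O.
35.47 wt% FeO ÷ 71.844 g/mol = 0.49371 mol, giving 0.49371 Fe and 0.49371 O.
20.64 wt% Al2O3 ÷ 101.961 g/mol = 0.20243 mol, giving 0.40486 Al and 0.60729 O.
36.10 wt% SiO2 ÷ 60.083 g/mol = 0.60084 mol, giving 0.60084 Si and 1.20168 O.
Oxygen sums to 2.41123; scaling by 12/2.41123 = 4.97671 puts the formula on 12 O.
Si: 0.60084 × 4.97671 = 2.990 atoms per formula unit.

2.990 Si apfu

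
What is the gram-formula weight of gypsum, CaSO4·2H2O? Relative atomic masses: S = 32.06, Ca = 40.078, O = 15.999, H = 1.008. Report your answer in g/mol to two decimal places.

The formula mass is the sum 1*40.078 + 1*32.06 + 6*15.999 + 4*1.008.

172.16 g/mol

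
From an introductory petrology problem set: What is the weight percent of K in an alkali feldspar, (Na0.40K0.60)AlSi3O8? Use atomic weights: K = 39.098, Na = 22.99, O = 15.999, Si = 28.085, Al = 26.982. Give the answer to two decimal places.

8.63 weight percent

Molar mass of (Na0.40K0.60)AlSi3O8: 0.40·22.99 + 0.60·39.098 + 1·26.982 + 3·28.085 + 8·15.999 = 271.884 g/mol.
Mass of K per formula unit: 0.60 × 39.098 = 23.459 g.
Weight fraction K = 23.459 / 271.884 = 0.0863.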